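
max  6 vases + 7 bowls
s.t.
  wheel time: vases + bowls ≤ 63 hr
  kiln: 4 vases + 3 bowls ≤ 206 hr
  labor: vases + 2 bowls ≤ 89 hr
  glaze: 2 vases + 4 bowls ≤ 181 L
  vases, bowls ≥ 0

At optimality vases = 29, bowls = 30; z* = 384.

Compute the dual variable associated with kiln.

1

Binding: kiln and labor. Non-binding: wheel time (4 unused), glaze (3 unused).
Slack constraints have shadow price 0 (complementary slackness).
The binding rows give the dual system: 4·y_kiln + 1·y_labor = 6 and 3·y_kiln + 2·y_labor = 7.
This yields shadow prices y_kiln = 1, y_labor = 2.
Shadow price of kiln = 1.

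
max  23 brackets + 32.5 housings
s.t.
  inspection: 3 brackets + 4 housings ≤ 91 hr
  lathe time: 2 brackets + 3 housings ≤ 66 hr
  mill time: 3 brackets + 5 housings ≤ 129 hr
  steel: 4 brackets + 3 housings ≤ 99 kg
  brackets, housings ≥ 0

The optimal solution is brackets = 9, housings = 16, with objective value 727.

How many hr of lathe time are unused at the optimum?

lathe time used = 2·9 + 3·16 = 66; slack = 66 − 66 = 0.

0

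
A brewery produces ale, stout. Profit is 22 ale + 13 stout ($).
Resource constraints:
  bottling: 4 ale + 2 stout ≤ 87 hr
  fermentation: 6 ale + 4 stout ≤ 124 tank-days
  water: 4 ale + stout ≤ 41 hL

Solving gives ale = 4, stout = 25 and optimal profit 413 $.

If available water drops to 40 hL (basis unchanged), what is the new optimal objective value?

Binding: fermentation and water. Non-binding: bottling (21 unused).
Since bottling is not tight, its dual is 0.
The binding rows give the dual system: 6·y_fermentation + 4·y_water = 22 and 4·y_fermentation + 1·y_water = 13.
This yields shadow prices y_fermentation = 3, y_water = 1.
Δz = y_water·Δb = 1 × (-1) = -1, so new z* = 413 − 1 = 412.

412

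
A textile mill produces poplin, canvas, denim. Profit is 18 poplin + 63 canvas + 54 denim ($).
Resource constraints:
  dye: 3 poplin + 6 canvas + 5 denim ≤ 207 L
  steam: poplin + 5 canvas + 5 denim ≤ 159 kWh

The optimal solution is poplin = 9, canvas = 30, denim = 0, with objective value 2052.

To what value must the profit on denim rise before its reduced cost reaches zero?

At the optimum: dye uses 207 of 207 (binding); steam uses 159 of 159 (binding).
From A_Bᵀ y = c: 3·y_dye + 1·y_steam = 18; 6·y_dye + 5·y_steam = 63.
→ y_dye = 3 and y_steam = 9.
denim enters the basis when its profit ≥ yᵀa₃ = 3·5 + 9·5 = 60.

60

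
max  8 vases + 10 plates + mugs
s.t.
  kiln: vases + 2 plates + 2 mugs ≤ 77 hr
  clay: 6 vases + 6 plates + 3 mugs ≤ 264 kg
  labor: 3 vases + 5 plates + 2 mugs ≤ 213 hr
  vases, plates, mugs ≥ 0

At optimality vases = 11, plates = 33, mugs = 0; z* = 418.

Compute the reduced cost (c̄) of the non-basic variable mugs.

-6

Binding: kiln and clay. Non-binding: labor (15 unused).
By complementary slackness, y = 0 for the non-binding constraint.
The binding rows give the dual system: 1·y_kiln + 6·y_clay = 8 and 2·y_kiln + 6·y_clay = 10.
→ y_kiln = 2 and y_clay = 1.
Reduced cost of mugs: c₃ − yᵀa₃ = 1 − (2·2 + 1·3) = 1 − 7 = -6.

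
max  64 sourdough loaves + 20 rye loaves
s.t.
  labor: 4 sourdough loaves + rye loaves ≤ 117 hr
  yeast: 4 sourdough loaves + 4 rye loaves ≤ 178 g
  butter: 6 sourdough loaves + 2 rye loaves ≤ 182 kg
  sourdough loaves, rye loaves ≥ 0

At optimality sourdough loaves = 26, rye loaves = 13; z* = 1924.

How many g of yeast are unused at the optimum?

22

yeast used = 4·26 + 4·13 = 156; slack = 178 − 156 = 22.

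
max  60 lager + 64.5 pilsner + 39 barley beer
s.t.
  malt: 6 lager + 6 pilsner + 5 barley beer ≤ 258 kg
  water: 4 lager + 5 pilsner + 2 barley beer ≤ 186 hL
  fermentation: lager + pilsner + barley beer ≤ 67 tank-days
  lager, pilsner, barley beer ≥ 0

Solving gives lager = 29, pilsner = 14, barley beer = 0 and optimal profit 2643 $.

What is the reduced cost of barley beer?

-5

At the optimum: malt uses 258 of 258 (binding); water uses 186 of 186 (binding); fermentation uses 43 of 67 (slack = 24).
By complementary slackness, y = 0 for the non-binding constraint.
The binding rows give the dual system: 6·y_malt + 4·y_water = 60 and 6·y_malt + 5·y_water = 64.5.
→ y_malt = 7 and y_water = 4.5.
Reduced cost of barley beer: c₃ − yᵀa₃ = 39 − (7·5 + 4.5·2) = 39 − 44 = -5.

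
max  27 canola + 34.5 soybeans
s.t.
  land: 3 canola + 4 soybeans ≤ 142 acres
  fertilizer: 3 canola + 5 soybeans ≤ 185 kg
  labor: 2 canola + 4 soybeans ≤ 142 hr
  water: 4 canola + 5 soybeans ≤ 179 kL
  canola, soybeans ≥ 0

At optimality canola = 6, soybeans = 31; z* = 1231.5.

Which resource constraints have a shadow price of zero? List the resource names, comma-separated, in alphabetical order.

fertilizer, labor

land: 142/142 (binding)
fertilizer: 173/185 (slack 12)
labor: 136/142 (slack 6)
water: 179/179 (binding)
By complementary slackness, a constraint with positive slack has shadow price 0 → fertilizer, labor.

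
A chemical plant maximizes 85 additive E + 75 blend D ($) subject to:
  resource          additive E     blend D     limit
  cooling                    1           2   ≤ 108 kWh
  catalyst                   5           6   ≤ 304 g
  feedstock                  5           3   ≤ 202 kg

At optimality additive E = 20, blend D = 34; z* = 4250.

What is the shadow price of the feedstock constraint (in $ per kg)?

Check each constraint at x*: cooling 88/108 (slack 20); catalyst 304/304 (tight); feedstock 202/202 (tight).
By complementary slackness, y = 0 for the non-binding constraint.
From A_Bᵀ y = c: 5·y_catalyst + 5·y_feedstock = 85; 6·y_catalyst + 3·y_feedstock = 75.
Solving: y_catalyst = 8, y_feedstock = 9.
Shadow price of feedstock = 9.

9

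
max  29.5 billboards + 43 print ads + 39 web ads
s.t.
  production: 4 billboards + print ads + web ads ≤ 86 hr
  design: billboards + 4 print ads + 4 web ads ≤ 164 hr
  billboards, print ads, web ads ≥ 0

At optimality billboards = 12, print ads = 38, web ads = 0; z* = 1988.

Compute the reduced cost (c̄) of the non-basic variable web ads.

-4

At the optimum: production uses 86 of 86 (binding); design uses 164 of 164 (binding).
Dual feasibility on the basic columns requires 4·y_production + 1·y_design = 29.5, 1·y_production + 4·y_design = 43.
This yields shadow prices y_production = 5, y_design = 9.5.
Reduced cost of web ads: c₃ − yᵀa₃ = 39 − (5·1 + 9.5·4) = 39 − 43 = -4.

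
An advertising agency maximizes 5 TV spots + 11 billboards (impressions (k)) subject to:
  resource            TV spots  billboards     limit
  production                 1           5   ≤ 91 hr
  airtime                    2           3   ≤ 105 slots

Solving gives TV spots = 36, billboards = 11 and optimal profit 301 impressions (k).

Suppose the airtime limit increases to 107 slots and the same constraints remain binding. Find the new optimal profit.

Check each constraint at x*: production 91/91 (tight); airtime 105/105 (tight).
The binding rows give the dual system: 1·y_production + 2·y_airtime = 5 and 5·y_production + 3·y_airtime = 11.
→ y_production = 1 and y_airtime = 2.
Δz = y_airtime·Δb = 2 × (2) = 4, so new z* = 301 + 4 = 305.

305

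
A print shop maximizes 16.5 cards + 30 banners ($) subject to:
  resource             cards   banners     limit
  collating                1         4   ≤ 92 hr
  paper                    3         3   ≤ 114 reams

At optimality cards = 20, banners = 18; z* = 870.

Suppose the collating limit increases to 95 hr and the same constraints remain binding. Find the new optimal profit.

Check each constraint at x*: collating 92/92 (tight); paper 114/114 (tight).
The binding rows give the dual system: 1·y_collating + 3·y_paper = 16.5 and 4·y_collating + 3·y_paper = 30.
Solving: y_collating = 4.5, y_paper = 4.
Δz = y_collating·Δb = 4.5 × (3) = 13.5, so new z* = 870 + 13.5 = 883.5.

883.5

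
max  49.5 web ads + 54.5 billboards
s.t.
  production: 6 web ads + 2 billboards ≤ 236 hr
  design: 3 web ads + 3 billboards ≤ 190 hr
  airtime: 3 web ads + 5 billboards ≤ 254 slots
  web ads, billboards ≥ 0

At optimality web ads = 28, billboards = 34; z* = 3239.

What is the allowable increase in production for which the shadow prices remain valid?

16

Binding constraints: production, airtime. The basis is B = [[6,2],[3,5]] with det 24.
Per unit increase in production, x* moves by d = (0.2083, -0.125).
The basis stays optimal until design becomes binding; allowable increase = 16 hr.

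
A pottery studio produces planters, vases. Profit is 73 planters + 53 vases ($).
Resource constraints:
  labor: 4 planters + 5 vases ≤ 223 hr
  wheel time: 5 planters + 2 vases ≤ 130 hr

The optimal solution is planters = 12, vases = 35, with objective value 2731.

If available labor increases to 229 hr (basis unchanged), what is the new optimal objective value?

2773

Check each constraint at x*: labor 223/223 (tight); wheel time 130/130 (tight).
Dual feasibility on the basic columns requires 4·y_labor + 5·y_wheel time = 73, 5·y_labor + 2·y_wheel time = 53.
→ y_labor = 7 and y_wheel time = 9.
Δz = y_labor·Δb = 7 × (6) = 42, so new z* = 2731 + 42 = 2773.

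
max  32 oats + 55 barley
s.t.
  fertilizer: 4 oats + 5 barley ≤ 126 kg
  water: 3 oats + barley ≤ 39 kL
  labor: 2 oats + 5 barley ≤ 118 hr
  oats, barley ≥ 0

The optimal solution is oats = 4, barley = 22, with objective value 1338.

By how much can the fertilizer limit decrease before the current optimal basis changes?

8

Binding constraints: fertilizer, labor. The basis is B = [[4,5],[2,5]] with det 10.
Per unit decrease in fertilizer, x* moves by d = (-0.5, 0.2).
The basis stays optimal until oats reaches 0; allowable decrease = 8 kg.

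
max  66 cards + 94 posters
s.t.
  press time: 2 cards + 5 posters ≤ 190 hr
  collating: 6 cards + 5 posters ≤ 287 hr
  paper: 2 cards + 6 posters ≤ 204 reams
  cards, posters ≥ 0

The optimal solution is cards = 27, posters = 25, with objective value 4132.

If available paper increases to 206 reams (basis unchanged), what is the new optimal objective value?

At the optimum: press time uses 179 of 190 (slack = 11); collating uses 287 of 287 (binding); paper uses 204 of 204 (binding).
Since press time is not tight, its dual is 0.
Dual feasibility on the basic columns requires 6·y_collating + 2·y_paper = 66, 5·y_collating + 6·y_paper = 94.
Solving: y_collating = 8, y_paper = 9.
Δz = y_paper·Δb = 9 × (2) = 18, so new z* = 4132 + 18 = 4150.

4150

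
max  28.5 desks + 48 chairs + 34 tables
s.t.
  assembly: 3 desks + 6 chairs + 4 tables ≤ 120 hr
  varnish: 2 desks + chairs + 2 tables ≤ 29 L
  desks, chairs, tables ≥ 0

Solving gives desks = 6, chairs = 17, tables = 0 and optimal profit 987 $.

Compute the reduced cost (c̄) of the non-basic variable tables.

-2

Check each constraint at x*: assembly 120/120 (tight); varnish 29/29 (tight).
The binding rows give the dual system: 3·y_assembly + 2·y_varnish = 28.5 and 6·y_assembly + 1·y_varnish = 48.
→ y_assembly = 7.5 and y_varnish = 3.
Reduced cost of tables: c₃ − yᵀa₃ = 34 − (7.5·4 + 3·2) = 34 − 36 = -2.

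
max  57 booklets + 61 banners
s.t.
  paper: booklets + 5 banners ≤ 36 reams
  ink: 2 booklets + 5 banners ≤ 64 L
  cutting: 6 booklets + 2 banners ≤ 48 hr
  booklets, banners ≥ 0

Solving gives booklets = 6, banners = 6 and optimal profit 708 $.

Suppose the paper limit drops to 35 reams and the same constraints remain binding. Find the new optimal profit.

At the optimum: paper uses 36 of 36 (binding); ink uses 42 of 64 (slack = 22); cutting uses 48 of 48 (binding).
Since ink is not tight, its dual is 0.
Dual feasibility on the basic columns requires 1·y_paper + 6·y_cutting = 57, 5·y_paper + 2·y_cutting = 61.
Solving: y_paper = 9, y_cutting = 8.
Δz = y_paper·Δb = 9 × (-1) = -9, so new z* = 708 − 9 = 699.

699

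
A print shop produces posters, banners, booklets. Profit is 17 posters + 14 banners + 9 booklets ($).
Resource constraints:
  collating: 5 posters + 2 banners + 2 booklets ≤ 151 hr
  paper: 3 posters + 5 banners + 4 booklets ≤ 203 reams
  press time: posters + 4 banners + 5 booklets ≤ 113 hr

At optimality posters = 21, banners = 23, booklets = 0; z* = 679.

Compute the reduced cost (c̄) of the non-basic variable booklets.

At the optimum: collating uses 151 of 151 (binding); paper uses 178 of 203 (slack = 25); press time uses 113 of 113 (binding).
By complementary slackness, y = 0 for the non-binding constraint.
The binding rows give the dual system: 5·y_collating + 1·y_press time = 17 and 2·y_collating + 4·y_press time = 14.
→ y_collating = 3 and y_press time = 2.
Reduced cost of booklets: c₃ − yᵀa₃ = 9 − (3·2 + 2·5) = 9 − 16 = -7.

-7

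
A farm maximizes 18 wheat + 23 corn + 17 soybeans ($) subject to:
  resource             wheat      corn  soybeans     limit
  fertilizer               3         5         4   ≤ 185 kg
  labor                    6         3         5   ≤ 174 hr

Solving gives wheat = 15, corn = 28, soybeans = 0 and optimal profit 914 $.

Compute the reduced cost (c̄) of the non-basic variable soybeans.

Check each constraint at x*: fertilizer 185/185 (tight); labor 174/174 (tight).
Dual feasibility on the basic columns requires 3·y_fertilizer + 6·y_labor = 18, 5·y_fertilizer + 3·y_labor = 23.
Solving: y_fertilizer = 4, y_labor = 1.
Reduced cost of soybeans: c₃ − yᵀa₃ = 17 − (4·4 + 1·5) = 17 − 21 = -4.

-4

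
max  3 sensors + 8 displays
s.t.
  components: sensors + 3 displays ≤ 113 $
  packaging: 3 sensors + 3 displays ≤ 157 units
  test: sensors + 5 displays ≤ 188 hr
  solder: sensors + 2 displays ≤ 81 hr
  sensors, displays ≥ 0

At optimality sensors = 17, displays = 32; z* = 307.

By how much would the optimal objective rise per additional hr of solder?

Binding: components and solder. Non-binding: packaging (10 unused), test (11 unused).
Slack constraints have shadow price 0 (complementary slackness).
From A_Bᵀ y = c: 1·y_components + 1·y_solder = 3; 3·y_components + 2·y_solder = 8.
This yields shadow prices y_components = 2, y_solder = 1.
Shadow price of solder = 1.

1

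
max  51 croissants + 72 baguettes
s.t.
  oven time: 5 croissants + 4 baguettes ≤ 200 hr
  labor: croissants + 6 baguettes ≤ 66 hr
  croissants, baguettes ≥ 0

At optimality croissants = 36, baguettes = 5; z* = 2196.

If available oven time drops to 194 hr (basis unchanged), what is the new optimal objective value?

Both oven time and labor are binding at x*.
The binding rows give the dual system: 5·y_oven time + 1·y_labor = 51 and 4·y_oven time + 6·y_labor = 72.
→ y_oven time = 9 and y_labor = 6.
Δz = y_oven time·Δb = 9 × (-6) = -54, so new z* = 2196 − 54 = 2142.

2142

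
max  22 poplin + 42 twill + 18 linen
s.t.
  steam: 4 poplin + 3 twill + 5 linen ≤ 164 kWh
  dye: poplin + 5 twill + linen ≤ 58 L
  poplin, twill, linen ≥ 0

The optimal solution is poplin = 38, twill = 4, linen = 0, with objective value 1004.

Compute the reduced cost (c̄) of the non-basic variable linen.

-8

Check each constraint at x*: steam 164/164 (tight); dye 58/58 (tight).
From A_Bᵀ y = c: 4·y_steam + 1·y_dye = 22; 3·y_steam + 5·y_dye = 42.
Solving: y_steam = 4, y_dye = 6.
Reduced cost of linen: c₃ − yᵀa₃ = 18 − (4·5 + 6·1) = 18 − 26 = -8.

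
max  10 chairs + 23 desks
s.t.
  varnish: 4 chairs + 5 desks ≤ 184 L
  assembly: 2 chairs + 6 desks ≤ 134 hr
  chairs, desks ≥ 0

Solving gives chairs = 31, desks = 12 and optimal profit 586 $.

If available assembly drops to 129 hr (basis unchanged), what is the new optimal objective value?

571

Both varnish and assembly are binding at x*.
Dual feasibility on the basic columns requires 4·y_varnish + 2·y_assembly = 10, 5·y_varnish + 6·y_assembly = 23.
→ y_varnish = 1 and y_assembly = 3.
Δz = y_assembly·Δb = 3 × (-5) = -15, so new z* = 586 − 15 = 571.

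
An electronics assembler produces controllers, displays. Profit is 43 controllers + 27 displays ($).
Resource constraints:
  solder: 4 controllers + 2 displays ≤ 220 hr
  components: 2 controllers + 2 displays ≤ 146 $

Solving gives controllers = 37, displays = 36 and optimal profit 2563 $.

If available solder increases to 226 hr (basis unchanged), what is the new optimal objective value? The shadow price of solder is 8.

Δb = 6, so new z* = 2563 + (8)·(6) = 2563 + 48 = 2611.

2611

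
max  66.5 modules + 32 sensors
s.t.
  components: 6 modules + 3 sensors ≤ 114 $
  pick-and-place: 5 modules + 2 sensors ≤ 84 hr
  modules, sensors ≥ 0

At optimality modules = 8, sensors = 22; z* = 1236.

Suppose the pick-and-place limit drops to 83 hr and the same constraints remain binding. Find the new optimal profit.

At the optimum: components uses 114 of 114 (binding); pick-and-place uses 84 of 84 (binding).
From A_Bᵀ y = c: 6·y_components + 5·y_pick-and-place = 66.5; 3·y_components + 2·y_pick-and-place = 32.
→ y_components = 9 and y_pick-and-place = 2.5.
Δz = y_pick-and-place·Δb = 2.5 × (-1) = -2.5, so new z* = 1236 − 2.5 = 1233.5.

1233.5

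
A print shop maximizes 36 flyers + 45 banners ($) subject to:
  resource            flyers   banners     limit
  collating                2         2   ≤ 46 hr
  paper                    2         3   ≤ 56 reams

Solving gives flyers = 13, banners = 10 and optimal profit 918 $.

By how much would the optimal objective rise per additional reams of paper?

9

At the optimum: collating uses 46 of 46 (binding); paper uses 56 of 56 (binding).
From A_Bᵀ y = c: 2·y_collating + 2·y_paper = 36; 2·y_collating + 3·y_paper = 45.
→ y_collating = 9 and y_paper = 9.
Shadow price of paper = 9.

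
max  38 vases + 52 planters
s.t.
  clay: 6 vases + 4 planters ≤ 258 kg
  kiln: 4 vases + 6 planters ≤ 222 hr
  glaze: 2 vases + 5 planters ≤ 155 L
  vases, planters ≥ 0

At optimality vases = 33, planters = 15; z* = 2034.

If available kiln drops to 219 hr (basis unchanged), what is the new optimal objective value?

2010

At the optimum: clay uses 258 of 258 (binding); kiln uses 222 of 222 (binding); glaze uses 141 of 155 (slack = 14).
Slack constraints have shadow price 0 (complementary slackness).
Dual feasibility on the basic columns requires 6·y_clay + 4·y_kiln = 38, 4·y_clay + 6·y_kiln = 52.
→ y_clay = 1 and y_kiln = 8.
Δz = y_kiln·Δb = 8 × (-3) = -24, so new z* = 2034 − 24 = 2010.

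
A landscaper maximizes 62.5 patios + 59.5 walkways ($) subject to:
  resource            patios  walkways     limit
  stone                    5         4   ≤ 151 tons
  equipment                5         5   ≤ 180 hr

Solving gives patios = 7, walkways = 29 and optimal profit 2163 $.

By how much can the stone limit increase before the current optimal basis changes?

Binding constraints: stone, equipment. The basis is B = [[5,4],[5,5]] with det 5.
Per unit increase in stone, x* moves by d = (1, -1).
The basis stays optimal until walkways reaches 0; allowable increase = 29 tons.

29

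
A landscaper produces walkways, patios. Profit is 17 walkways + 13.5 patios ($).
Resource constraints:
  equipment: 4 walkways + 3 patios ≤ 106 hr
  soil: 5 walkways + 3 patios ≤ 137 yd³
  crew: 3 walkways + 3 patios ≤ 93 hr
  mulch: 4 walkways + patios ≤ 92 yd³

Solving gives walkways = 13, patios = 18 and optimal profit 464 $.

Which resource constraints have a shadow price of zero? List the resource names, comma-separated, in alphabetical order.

mulch, soil

equipment: 106/106 (binding)
soil: 119/137 (slack 18)
crew: 93/93 (binding)
mulch: 70/92 (slack 22)
By complementary slackness, a constraint with positive slack has shadow price 0 → mulch, soil.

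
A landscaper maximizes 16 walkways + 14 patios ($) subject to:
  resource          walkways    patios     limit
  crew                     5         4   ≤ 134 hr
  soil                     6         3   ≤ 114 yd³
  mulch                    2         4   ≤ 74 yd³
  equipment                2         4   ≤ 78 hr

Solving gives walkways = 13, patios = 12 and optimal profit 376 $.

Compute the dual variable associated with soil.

Check each constraint at x*: crew 113/134 (slack 21); soil 114/114 (tight); mulch 74/74 (tight); equipment 74/78 (slack 4).
Since crew, equipment are not tight, their duals are 0.
The binding rows give the dual system: 6·y_soil + 2·y_mulch = 16 and 3·y_soil + 4·y_mulch = 14.
Solving: y_soil = 2, y_mulch = 2.
Shadow price of soil = 2.

2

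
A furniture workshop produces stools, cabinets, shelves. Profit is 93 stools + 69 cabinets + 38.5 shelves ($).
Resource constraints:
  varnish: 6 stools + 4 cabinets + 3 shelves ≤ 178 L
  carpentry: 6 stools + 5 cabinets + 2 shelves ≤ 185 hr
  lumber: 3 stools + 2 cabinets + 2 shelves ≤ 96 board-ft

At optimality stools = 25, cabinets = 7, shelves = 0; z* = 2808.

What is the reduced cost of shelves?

-1

At the optimum: varnish uses 178 of 178 (binding); carpentry uses 185 of 185 (binding); lumber uses 89 of 96 (slack = 7).
By complementary slackness, y = 0 for the non-binding constraint.
The binding rows give the dual system: 6·y_varnish + 6·y_carpentry = 93 and 4·y_varnish + 5·y_carpentry = 69.
Solving: y_varnish = 8.5, y_carpentry = 7.
Reduced cost of shelves: c₃ − yᵀa₃ = 38.5 − (8.5·3 + 7·2) = 38.5 − 39.5 = -1.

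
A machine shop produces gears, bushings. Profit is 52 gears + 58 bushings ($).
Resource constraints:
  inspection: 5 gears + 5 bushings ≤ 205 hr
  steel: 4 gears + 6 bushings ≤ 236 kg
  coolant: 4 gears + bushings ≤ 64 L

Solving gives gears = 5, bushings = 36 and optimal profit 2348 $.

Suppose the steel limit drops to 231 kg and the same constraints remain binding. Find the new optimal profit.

2333

At the optimum: inspection uses 205 of 205 (binding); steel uses 236 of 236 (binding); coolant uses 56 of 64 (slack = 8).
Since coolant is not tight, its dual is 0.
From A_Bᵀ y = c: 5·y_inspection + 4·y_steel = 52; 5·y_inspection + 6·y_steel = 58.
Solving: y_inspection = 8, y_steel = 3.
Δz = y_steel·Δb = 3 × (-5) = -15, so new z* = 2348 − 15 = 2333.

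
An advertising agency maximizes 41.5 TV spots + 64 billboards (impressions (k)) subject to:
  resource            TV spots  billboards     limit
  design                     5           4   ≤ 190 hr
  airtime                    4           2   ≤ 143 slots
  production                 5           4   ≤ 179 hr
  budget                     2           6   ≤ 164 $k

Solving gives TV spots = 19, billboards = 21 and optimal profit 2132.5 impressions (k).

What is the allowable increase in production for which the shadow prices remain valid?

Binding constraints: production, budget. The basis is B = [[5,4],[2,6]] with det 22.
Per unit increase in production, x* moves by d = (0.2727, -0.0909).
The basis stays optimal until design becomes binding; allowable increase = 11 hr.

11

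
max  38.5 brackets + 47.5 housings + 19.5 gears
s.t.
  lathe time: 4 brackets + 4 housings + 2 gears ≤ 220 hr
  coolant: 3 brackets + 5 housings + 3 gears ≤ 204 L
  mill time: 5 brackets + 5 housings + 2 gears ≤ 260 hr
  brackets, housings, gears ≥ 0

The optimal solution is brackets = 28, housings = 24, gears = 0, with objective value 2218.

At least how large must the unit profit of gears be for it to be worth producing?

23.5

Check each constraint at x*: lathe time 208/220 (slack 12); coolant 204/204 (tight); mill time 260/260 (tight).
Slack constraints have shadow price 0 (complementary slackness).
The binding rows give the dual system: 3·y_coolant + 5·y_mill time = 38.5 and 5·y_coolant + 5·y_mill time = 47.5.
Solving: y_coolant = 4.5, y_mill time = 5.
gears enters the basis when its profit ≥ yᵀa₃ = 4.5·3 + 5·2 = 23.5.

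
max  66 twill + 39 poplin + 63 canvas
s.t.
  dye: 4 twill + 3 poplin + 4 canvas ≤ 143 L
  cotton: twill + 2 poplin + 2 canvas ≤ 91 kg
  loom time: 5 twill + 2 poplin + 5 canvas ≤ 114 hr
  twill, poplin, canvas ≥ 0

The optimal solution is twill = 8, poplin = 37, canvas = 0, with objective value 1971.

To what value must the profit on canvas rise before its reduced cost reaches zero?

At the optimum: dye uses 143 of 143 (binding); cotton uses 82 of 91 (slack = 9); loom time uses 114 of 114 (binding).
By complementary slackness, y = 0 for the non-binding constraint.
Dual feasibility on the basic columns requires 4·y_dye + 5·y_loom time = 66, 3·y_dye + 2·y_loom time = 39.
Solving: y_dye = 9, y_loom time = 6.
canvas enters the basis when its profit ≥ yᵀa₃ = 9·4 + 6·5 = 66.

66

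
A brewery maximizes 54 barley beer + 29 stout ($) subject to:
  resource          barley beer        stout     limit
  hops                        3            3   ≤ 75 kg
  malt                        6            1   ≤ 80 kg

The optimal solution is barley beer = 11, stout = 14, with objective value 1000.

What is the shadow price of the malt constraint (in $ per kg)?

Check each constraint at x*: hops 75/75 (tight); malt 80/80 (tight).
From A_Bᵀ y = c: 3·y_hops + 6·y_malt = 54; 3·y_hops + 1·y_malt = 29.
→ y_hops = 8 and y_malt = 5.
Shadow price of malt = 5.

5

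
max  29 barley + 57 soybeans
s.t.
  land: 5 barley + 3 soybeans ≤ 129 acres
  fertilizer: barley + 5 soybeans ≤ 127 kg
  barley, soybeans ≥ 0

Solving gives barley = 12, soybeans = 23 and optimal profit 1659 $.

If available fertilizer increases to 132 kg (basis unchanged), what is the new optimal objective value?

1704

At the optimum: land uses 129 of 129 (binding); fertilizer uses 127 of 127 (binding).
Dual feasibility on the basic columns requires 5·y_land + 1·y_fertilizer = 29, 3·y_land + 5·y_fertilizer = 57.
→ y_land = 4 and y_fertilizer = 9.
Δz = y_fertilizer·Δb = 9 × (5) = 45, so new z* = 1659 + 45 = 1704.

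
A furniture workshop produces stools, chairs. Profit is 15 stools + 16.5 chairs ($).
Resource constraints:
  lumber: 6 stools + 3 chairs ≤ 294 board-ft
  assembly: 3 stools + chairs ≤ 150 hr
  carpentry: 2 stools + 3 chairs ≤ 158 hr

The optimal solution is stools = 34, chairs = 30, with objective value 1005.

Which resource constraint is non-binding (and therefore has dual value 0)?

assembly

lumber: 294/294 (binding)
assembly: 132/150 (slack 18)
carpentry: 158/158 (binding)
By complementary slackness, a constraint with positive slack has shadow price 0 → assembly.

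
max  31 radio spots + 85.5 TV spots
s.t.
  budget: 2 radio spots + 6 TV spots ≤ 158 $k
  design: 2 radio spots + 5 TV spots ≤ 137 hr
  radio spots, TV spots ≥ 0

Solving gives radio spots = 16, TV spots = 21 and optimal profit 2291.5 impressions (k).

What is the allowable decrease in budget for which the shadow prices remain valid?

21

Binding constraints: budget, design. The basis is B = [[2,6],[2,5]] with det -2.
Per unit decrease in budget, x* moves by d = (2.5, -1).
The basis stays optimal until TV spots reaches 0; allowable decrease = 21 $k.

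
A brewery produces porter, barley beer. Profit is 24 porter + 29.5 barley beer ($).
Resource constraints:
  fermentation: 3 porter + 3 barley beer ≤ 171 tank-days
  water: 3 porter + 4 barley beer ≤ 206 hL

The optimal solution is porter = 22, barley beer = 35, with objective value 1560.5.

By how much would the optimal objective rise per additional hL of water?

Check each constraint at x*: fermentation 171/171 (tight); water 206/206 (tight).
Dual feasibility on the basic columns requires 3·y_fermentation + 3·y_water = 24, 3·y_fermentation + 4·y_water = 29.5.
This yields shadow prices y_fermentation = 2.5, y_water = 5.5.
Shadow price of water = 5.5.

5.5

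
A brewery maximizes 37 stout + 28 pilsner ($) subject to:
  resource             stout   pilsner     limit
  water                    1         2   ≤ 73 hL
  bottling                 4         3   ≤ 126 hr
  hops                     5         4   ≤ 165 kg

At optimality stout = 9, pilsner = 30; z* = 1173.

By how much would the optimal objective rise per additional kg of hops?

1

At the optimum: water uses 69 of 73 (slack = 4); bottling uses 126 of 126 (binding); hops uses 165 of 165 (binding).
Slack constraints have shadow price 0 (complementary slackness).
From A_Bᵀ y = c: 4·y_bottling + 5·y_hops = 37; 3·y_bottling + 4·y_hops = 28.
→ y_bottling = 8 and y_hops = 1.
Shadow price of hops = 1.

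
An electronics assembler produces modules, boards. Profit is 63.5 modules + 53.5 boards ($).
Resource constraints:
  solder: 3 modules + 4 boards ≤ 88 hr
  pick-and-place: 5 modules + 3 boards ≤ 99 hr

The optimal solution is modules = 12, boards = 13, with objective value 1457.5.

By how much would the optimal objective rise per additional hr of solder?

7

Both solder and pick-and-place are binding at x*.
Dual feasibility on the basic columns requires 3·y_solder + 5·y_pick-and-place = 63.5, 4·y_solder + 3·y_pick-and-place = 53.5.
This yields shadow prices y_solder = 7, y_pick-and-place = 8.5.
Shadow price of solder = 7.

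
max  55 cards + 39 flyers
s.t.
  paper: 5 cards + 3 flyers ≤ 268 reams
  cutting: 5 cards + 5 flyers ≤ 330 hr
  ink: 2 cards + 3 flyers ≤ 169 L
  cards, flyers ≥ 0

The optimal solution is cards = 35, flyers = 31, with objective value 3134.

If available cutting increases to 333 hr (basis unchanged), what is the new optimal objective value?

3143

Check each constraint at x*: paper 268/268 (tight); cutting 330/330 (tight); ink 163/169 (slack 6).
Slack constraints have shadow price 0 (complementary slackness).
The binding rows give the dual system: 5·y_paper + 5·y_cutting = 55 and 3·y_paper + 5·y_cutting = 39.
This yields shadow prices y_paper = 8, y_cutting = 3.
Δz = y_cutting·Δb = 3 × (3) = 9, so new z* = 3134 + 9 = 3143.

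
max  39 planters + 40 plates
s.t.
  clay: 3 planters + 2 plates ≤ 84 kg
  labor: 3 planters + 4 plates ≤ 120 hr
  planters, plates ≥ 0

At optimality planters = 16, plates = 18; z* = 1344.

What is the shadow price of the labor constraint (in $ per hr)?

Both clay and labor are binding at x*.
The binding rows give the dual system: 3·y_clay + 3·y_labor = 39 and 2·y_clay + 4·y_labor = 40.
Solving: y_clay = 6, y_labor = 7.
Shadow price of labor = 7.

7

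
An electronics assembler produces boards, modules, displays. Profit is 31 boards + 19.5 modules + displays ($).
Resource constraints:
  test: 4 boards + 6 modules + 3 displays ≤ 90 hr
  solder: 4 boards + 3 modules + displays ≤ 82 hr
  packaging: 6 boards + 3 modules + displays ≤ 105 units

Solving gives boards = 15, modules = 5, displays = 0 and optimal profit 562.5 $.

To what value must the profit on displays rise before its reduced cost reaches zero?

7.5

At the optimum: test uses 90 of 90 (binding); solder uses 75 of 82 (slack = 7); packaging uses 105 of 105 (binding).
Since solder is not tight, its dual is 0.
The binding rows give the dual system: 4·y_test + 6·y_packaging = 31 and 6·y_test + 3·y_packaging = 19.5.
→ y_test = 1 and y_packaging = 4.5.
displays enters the basis when its profit ≥ yᵀa₃ = 1·3 + 4.5·1 = 7.5.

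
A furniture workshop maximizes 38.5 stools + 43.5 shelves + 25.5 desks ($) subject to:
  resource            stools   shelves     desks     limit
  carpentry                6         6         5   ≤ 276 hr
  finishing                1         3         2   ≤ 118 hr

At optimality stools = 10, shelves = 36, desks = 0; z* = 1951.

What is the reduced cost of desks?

Check each constraint at x*: carpentry 276/276 (tight); finishing 118/118 (tight).
From A_Bᵀ y = c: 6·y_carpentry + 1·y_finishing = 38.5; 6·y_carpentry + 3·y_finishing = 43.5.
Solving: y_carpentry = 6, y_finishing = 2.5.
Reduced cost of desks: c₃ − yᵀa₃ = 25.5 − (6·5 + 2.5·2) = 25.5 − 35 = -9.5.

-9.5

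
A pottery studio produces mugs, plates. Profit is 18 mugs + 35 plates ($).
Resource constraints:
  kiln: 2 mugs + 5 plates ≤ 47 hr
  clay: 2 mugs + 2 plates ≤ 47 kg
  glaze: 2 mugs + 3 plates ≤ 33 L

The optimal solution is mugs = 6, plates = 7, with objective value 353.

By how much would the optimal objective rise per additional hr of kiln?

4

At the optimum: kiln uses 47 of 47 (binding); clay uses 26 of 47 (slack = 21); glaze uses 33 of 33 (binding).
Slack constraints have shadow price 0 (complementary slackness).
Dual feasibility on the basic columns requires 2·y_kiln + 2·y_glaze = 18, 5·y_kiln + 3·y_glaze = 35.
→ y_kiln = 4 and y_glaze = 5.
Shadow price of kiln = 4.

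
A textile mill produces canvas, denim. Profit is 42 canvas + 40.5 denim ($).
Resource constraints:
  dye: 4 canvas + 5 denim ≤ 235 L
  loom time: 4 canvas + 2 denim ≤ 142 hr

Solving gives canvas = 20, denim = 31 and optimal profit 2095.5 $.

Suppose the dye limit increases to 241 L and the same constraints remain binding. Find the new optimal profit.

At the optimum: dye uses 235 of 235 (binding); loom time uses 142 of 142 (binding).
Dual feasibility on the basic columns requires 4·y_dye + 4·y_loom time = 42, 5·y_dye + 2·y_loom time = 40.5.
This yields shadow prices y_dye = 6.5, y_loom time = 4.
Δz = y_dye·Δb = 6.5 × (6) = 39, so new z* = 2095.5 + 39 = 2134.5.

2134.5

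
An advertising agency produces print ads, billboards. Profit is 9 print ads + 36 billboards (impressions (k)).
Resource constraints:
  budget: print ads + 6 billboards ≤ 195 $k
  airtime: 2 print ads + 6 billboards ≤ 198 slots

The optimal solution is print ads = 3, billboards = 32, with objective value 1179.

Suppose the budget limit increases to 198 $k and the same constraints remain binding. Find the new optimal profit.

Both budget and airtime are binding at x*.
The binding rows give the dual system: 1·y_budget + 2·y_airtime = 9 and 6·y_budget + 6·y_airtime = 36.
Solving: y_budget = 3, y_airtime = 3.
Δz = y_budget·Δb = 3 × (3) = 9, so new z* = 1179 + 9 = 1188.

1188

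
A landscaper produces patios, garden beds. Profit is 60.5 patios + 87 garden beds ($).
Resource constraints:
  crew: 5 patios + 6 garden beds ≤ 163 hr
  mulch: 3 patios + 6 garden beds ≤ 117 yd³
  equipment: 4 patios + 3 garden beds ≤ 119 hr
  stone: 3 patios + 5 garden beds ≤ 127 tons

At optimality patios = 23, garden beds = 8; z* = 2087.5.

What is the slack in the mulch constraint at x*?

mulch used = 3·23 + 6·8 = 117; slack = 117 − 117 = 0.

0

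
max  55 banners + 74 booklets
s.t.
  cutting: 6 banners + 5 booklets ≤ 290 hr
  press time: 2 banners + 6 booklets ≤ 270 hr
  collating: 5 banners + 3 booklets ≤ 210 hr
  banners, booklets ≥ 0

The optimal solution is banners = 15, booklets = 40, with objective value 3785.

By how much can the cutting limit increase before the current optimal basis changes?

16.25

Binding constraints: cutting, press time. The basis is B = [[6,5],[2,6]] with det 26.
Per unit increase in cutting, x* moves by d = (0.2308, -0.0769).
The basis stays optimal until collating becomes binding; allowable increase = 16.25 hr.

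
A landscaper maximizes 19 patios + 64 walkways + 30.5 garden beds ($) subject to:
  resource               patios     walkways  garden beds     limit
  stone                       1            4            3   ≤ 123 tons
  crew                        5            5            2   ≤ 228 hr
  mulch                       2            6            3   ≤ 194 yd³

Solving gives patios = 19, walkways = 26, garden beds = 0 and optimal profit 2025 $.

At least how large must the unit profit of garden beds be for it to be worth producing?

39

At the optimum: stone uses 123 of 123 (binding); crew uses 225 of 228 (slack = 3); mulch uses 194 of 194 (binding).
Since crew is not tight, its dual is 0.
Dual feasibility on the basic columns requires 1·y_stone + 2·y_mulch = 19, 4·y_stone + 6·y_mulch = 64.
This yields shadow prices y_stone = 7, y_mulch = 6.
garden beds enters the basis when its profit ≥ yᵀa₃ = 7·3 + 6·3 = 39.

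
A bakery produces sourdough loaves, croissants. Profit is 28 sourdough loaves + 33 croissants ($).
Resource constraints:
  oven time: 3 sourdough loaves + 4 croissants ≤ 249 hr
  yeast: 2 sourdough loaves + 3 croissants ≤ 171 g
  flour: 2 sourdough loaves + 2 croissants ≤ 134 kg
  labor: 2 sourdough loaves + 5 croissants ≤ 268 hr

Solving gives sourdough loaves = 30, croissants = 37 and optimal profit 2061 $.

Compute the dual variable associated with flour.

9

Binding: yeast and flour. Non-binding: oven time (11 unused), labor (23 unused).
By complementary slackness, y = 0 for the non-binding constraints.
From A_Bᵀ y = c: 2·y_yeast + 2·y_flour = 28; 3·y_yeast + 2·y_flour = 33.
This yields shadow prices y_yeast = 5, y_flour = 9.
Shadow price of flour = 9.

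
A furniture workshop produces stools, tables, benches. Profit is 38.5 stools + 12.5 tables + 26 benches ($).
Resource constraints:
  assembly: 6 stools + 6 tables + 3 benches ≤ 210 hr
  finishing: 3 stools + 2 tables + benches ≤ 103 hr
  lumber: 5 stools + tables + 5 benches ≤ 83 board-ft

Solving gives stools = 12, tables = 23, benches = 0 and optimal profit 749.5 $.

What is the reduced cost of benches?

-9.5

At the optimum: assembly uses 210 of 210 (binding); finishing uses 82 of 103 (slack = 21); lumber uses 83 of 83 (binding).
By complementary slackness, y = 0 for the non-binding constraint.
Dual feasibility on the basic columns requires 6·y_assembly + 5·y_lumber = 38.5, 6·y_assembly + 1·y_lumber = 12.5.
This yields shadow prices y_assembly = 1, y_lumber = 6.5.
Reduced cost of benches: c₃ − yᵀa₃ = 26 − (1·3 + 6.5·5) = 26 − 35.5 = -9.5.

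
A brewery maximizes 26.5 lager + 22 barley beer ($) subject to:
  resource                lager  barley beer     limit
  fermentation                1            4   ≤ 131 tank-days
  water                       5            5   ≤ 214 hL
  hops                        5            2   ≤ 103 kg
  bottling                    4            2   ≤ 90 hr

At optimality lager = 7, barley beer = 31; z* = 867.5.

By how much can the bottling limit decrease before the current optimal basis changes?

Binding constraints: fermentation, bottling. The basis is B = [[1,4],[4,2]] with det -14.
Per unit decrease in bottling, x* moves by d = (-0.2857, 0.0714).
The basis stays optimal until lager reaches 0; allowable decrease = 24.5 hr.

24.5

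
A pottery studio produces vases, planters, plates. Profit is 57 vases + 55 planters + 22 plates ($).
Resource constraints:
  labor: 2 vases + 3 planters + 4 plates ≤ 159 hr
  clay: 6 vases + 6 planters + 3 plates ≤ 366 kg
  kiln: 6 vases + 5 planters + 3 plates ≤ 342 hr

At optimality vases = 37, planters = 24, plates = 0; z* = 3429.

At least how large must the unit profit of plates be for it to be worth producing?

Check each constraint at x*: labor 146/159 (slack 13); clay 366/366 (tight); kiln 342/342 (tight).
By complementary slackness, y = 0 for the non-binding constraint.
The binding rows give the dual system: 6·y_clay + 6·y_kiln = 57 and 6·y_clay + 5·y_kiln = 55.
This yields shadow prices y_clay = 7.5, y_kiln = 2.
plates enters the basis when its profit ≥ yᵀa₃ = 7.5·3 + 2·3 = 28.5.

28.5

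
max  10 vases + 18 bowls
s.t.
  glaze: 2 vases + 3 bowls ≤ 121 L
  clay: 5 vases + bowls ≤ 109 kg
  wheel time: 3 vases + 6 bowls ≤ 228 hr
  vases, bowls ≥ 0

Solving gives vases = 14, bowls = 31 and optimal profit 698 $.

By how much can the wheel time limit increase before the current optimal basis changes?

14

Binding constraints: glaze, wheel time. The basis is B = [[2,3],[3,6]] with det 3.
Per unit increase in wheel time, x* moves by d = (-1, 0.6667).
The basis stays optimal until vases reaches 0; allowable increase = 14 hr.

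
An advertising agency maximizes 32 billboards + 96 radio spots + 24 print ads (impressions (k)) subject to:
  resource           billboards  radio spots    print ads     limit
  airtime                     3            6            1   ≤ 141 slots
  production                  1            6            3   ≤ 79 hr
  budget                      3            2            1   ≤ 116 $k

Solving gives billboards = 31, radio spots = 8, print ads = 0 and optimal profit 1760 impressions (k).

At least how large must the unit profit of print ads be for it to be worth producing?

At the optimum: airtime uses 141 of 141 (binding); production uses 79 of 79 (binding); budget uses 109 of 116 (slack = 7).
Slack constraints have shadow price 0 (complementary slackness).
Dual feasibility on the basic columns requires 3·y_airtime + 1·y_production = 32, 6·y_airtime + 6·y_production = 96.
This yields shadow prices y_airtime = 8, y_production = 8.
print ads enters the basis when its profit ≥ yᵀa₃ = 8·1 + 8·3 = 32.

32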